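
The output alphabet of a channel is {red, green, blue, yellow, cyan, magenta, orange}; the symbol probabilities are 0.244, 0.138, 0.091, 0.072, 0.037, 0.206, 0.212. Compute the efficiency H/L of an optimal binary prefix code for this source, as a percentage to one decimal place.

98.2%

Entropy H = −Σ p log₂ p ≈ 2.5988 bits.
Huffman merges: 37/1000+9/125→109/1000; 91/1000+109/1000→1/5; 69/500+1/5→169/500; 103/500+53/250→209/500; 61/250+169/500→291/500; 209/500+291/500→1. L = 2647/1000 ≈ 2.6470.
Efficiency = H/L = 2.5988/2.6470 = 98.2%.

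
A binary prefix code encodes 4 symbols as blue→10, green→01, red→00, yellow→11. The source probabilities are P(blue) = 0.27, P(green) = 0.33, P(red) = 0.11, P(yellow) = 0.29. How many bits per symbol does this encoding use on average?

2 bits/symbol

L̄ = Σ pᵢ·ℓᵢ = 0.27·2 + 0.33·2 + 0.11·2 + 0.29·2 = 2 bits/symbol.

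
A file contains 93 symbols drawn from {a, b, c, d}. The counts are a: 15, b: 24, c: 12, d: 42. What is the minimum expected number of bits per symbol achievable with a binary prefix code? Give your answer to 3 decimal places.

Probabilities are the counts divided by 93.
Repeatedly combine the two least-probable nodes; the expected code length is the sum of the merged weights.
merge 4/31 + 5/31 → 9/31
merge 8/31 + 9/31 → 17/31
merge 14/31 + 17/31 → 1
L = 9/31 + 17/31 + 1 = 57/31 ≈ 1.839 bits/symbol.

1.839 bits/symbol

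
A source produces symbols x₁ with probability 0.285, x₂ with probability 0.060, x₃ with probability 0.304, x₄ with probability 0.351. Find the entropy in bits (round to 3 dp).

H = −Σ pᵢ log₂ pᵢ.
−0.285·log₂(0.285) = 0.5161
−0.060·log₂(0.060) = 0.2435
−0.304·log₂(0.304) = 0.5222
−0.351·log₂(0.351) = 0.5302
Sum ≈ 1.8121 → 1.812 bits.

1.812 bits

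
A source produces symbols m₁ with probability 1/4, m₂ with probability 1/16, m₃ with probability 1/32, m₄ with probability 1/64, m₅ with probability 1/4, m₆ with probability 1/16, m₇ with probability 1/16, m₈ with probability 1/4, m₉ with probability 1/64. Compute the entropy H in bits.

2.59375 bits

Each probability is a power of 1/2, so log₂(1/p) is an integer.
H = Σ p·log₂(1/p) = 1/4·2 + 1/16·4 + 1/32·5 + 1/64·6 + 1/4·2 + 1/16·4 + 1/16·4 + 1/4·2 + 1/64·6 = 2.59375 bits.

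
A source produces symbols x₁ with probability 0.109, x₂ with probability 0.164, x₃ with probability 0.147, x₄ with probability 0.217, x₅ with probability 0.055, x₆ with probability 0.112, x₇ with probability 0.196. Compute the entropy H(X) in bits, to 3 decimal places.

2.706 bits

H = −Σ pᵢ log₂ pᵢ.
−0.109·log₂(0.109) = 0.3485
−0.164·log₂(0.164) = 0.4278
−0.147·log₂(0.147) = 0.4066
−0.217·log₂(0.217) = 0.4783
−0.055·log₂(0.055) = 0.2301
−0.112·log₂(0.112) = 0.3537
−0.196·log₂(0.196) = 0.4608
Sum ≈ 2.7059 → 2.706 bits.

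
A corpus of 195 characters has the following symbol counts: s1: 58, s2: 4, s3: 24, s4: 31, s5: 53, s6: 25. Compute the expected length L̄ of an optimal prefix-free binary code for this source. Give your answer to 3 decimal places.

2.415 bits/symbol

Probabilities are the counts divided by 195.
Repeatedly combine the two least-probable nodes; the expected code length is the sum of the merged weights.
merge 4/195 + 8/65 → 28/195
merge 5/39 + 28/195 → 53/195
merge 31/195 + 53/195 → 28/65
merge 53/195 + 58/195 → 37/65
merge 28/65 + 37/65 → 1
L = 28/195 + 53/195 + 28/65 + 37/65 + 1 = 157/65 ≈ 2.415 bits/symbol.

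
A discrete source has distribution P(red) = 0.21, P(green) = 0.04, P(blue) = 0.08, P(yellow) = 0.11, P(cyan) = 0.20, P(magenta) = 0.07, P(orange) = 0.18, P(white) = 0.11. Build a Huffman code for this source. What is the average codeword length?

Repeatedly combine the two least-probable nodes; the expected code length is the sum of the merged weights.
merge 1/25 + 7/100 → 11/100
merge 2/25 + 11/100 → 19/100
merge 11/100 + 11/100 → 11/50
merge 9/50 + 19/100 → 37/100
merge 1/5 + 21/100 → 41/100
merge 11/50 + 37/100 → 59/100
merge 41/100 + 59/100 → 1
L = 11/100 + 19/100 + 11/50 + 37/100 + 41/100 + 59/100 + 1 = 289/100 = 2.89 bits/symbol.

2.89 bits/symbol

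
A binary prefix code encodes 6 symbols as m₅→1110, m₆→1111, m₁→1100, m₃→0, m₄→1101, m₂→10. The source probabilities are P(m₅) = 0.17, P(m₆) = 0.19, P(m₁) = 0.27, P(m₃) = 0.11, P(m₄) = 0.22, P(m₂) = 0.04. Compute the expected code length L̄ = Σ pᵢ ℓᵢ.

3.59 bits/symbol

L̄ = Σ pᵢ·ℓᵢ = 0.17·4 + 0.19·4 + 0.27·4 + 0.11·1 + 0.22·4 + 0.04·2 = 3.59 bits/symbol.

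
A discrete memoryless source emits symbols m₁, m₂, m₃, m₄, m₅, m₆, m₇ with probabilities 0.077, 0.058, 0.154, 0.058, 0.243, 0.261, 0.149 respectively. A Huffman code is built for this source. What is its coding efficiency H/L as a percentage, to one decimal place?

Entropy H = −Σ p log₂ p ≈ 2.5880 bits.
Huffman merges: 29/500+29/500→29/250; 77/1000+29/250→193/1000; 149/1000+77/500→303/1000; 193/1000+243/1000→109/250; 261/1000+303/1000→141/250; 109/250+141/250→1. L = 653/250 ≈ 2.6120.
Efficiency = H/L = 2.5880/2.6120 = 99.1%.

99.1%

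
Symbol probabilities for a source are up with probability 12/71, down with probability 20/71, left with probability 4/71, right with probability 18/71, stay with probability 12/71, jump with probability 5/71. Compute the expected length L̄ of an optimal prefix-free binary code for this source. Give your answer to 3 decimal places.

2.423 bits/symbol

Repeatedly combine the two least-probable nodes; the expected code length is the sum of the merged weights.
merge 4/71 + 5/71 → 9/71
merge 9/71 + 12/71 → 21/71
merge 12/71 + 18/71 → 30/71
merge 20/71 + 21/71 → 41/71
merge 30/71 + 41/71 → 1
L = 9/71 + 21/71 + 30/71 + 41/71 + 1 = 172/71 ≈ 2.423 bits/symbol.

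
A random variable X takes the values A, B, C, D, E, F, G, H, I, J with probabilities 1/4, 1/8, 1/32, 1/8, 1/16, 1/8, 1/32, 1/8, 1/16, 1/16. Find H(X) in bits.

Each probability is a power of 1/2, so log₂(1/p) is an integer.
H = Σ p·log₂(1/p) = 1/4·2 + 1/8·3 + 1/32·5 + 1/8·3 + 1/16·4 + 1/8·3 + 1/32·5 + 1/8·3 + 1/16·4 + 1/16·4 = 3.0625 bits.

3.0625 bits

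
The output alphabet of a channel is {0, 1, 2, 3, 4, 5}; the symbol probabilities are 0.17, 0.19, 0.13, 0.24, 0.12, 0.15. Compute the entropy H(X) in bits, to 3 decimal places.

2.544 bits

H = −Σ pᵢ log₂ pᵢ.
−0.17·log₂(0.17) = 0.4346
−0.19·log₂(0.19) = 0.4552
−0.13·log₂(0.13) = 0.3826
−0.24·log₂(0.24) = 0.4941
−0.12·log₂(0.12) = 0.3671
−0.15·log₂(0.15) = 0.4105
Sum ≈ 2.5442 → 2.544 bits.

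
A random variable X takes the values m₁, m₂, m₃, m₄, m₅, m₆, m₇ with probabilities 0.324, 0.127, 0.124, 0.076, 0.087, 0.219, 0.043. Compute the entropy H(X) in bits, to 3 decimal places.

2.542 bits

H = −Σ pᵢ log₂ pᵢ.
−0.324·log₂(0.324) = 0.5268
−0.127·log₂(0.127) = 0.3781
−0.124·log₂(0.124) = 0.3734
−0.076·log₂(0.076) = 0.2826
−0.087·log₂(0.087) = 0.3065
−0.219·log₂(0.219) = 0.4798
−0.043·log₂(0.043) = 0.1952
Sum ≈ 2.5424 → 2.542 bits.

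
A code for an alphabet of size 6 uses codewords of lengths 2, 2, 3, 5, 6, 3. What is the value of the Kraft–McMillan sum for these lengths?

With common denominator 2^6 = 64: Σ 2^(−ℓᵢ) = 16/64 + 16/64 + 8/64 + 2/64 + 1/64 + 8/64 = 51/64 = 0.796875.

0.796875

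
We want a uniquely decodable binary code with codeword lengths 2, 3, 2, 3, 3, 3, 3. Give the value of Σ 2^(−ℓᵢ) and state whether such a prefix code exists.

With common denominator 2^3 = 8: Σ 2^(−ℓᵢ) = 2/8 + 1/8 + 2/8 + 1/8 + 1/8 + 1/8 + 1/8 = 9/8 = 1.125.
Kraft's inequality requires Σ ≤ 1; here Σ = 1.125 > 1, so no such prefix code exists.

1.125; no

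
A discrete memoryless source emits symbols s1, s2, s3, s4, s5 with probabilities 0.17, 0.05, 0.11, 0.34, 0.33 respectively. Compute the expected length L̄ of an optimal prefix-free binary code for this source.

2.15 bits/symbol

Repeatedly combine the two least-probable nodes; the expected code length is the sum of the merged weights.
merge 1/20 + 11/100 → 4/25
merge 4/25 + 17/100 → 33/100
merge 33/100 + 33/100 → 33/50
merge 17/50 + 33/50 → 1
L = 4/25 + 33/100 + 33/50 + 1 = 43/20 = 2.15 bits/symbol.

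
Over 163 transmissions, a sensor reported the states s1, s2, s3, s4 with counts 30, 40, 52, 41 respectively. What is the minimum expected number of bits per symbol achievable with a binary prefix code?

Probabilities are the counts divided by 163.
Repeatedly combine the two least-probable nodes; the expected code length is the sum of the merged weights.
merge 30/163 + 40/163 → 70/163
merge 41/163 + 52/163 → 93/163
merge 70/163 + 93/163 → 1
L = 70/163 + 93/163 + 1 = 2 bits/symbol.

2 bits/symbol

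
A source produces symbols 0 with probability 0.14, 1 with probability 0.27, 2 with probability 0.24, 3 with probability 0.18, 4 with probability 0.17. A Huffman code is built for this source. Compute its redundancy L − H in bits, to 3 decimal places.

0.029 bits

Entropy H = −Σ p log₂ p ≈ 2.2812 bits.
Huffman merges: 7/50+17/100→31/100; 9/50+6/25→21/50; 27/100+31/100→29/50; 21/50+29/50→1. L = 231/100 ≈ 2.3100.
L − H = 2.3100 − 2.2812 = 0.029 bits.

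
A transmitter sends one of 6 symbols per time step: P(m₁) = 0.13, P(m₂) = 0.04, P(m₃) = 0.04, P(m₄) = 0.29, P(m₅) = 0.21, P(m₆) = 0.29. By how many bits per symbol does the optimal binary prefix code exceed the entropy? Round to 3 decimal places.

Entropy H = −Σ p log₂ p ≈ 2.2628 bits.
Huffman merges: 1/25+1/25→2/25; 2/25+13/100→21/100; 21/100+21/100→21/50; 29/100+29/100→29/50; 21/50+29/50→1. L = 229/100 ≈ 2.2900.
L − H = 2.2900 − 2.2628 = 0.027 bits.

0.027 bits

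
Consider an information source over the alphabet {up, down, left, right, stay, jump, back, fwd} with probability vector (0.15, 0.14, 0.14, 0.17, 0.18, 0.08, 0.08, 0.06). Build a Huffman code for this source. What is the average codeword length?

Repeatedly combine the two least-probable nodes; the expected code length is the sum of the merged weights.
merge 3/50 + 2/25 → 7/50
merge 2/25 + 7/50 → 11/50
merge 7/50 + 7/50 → 7/25
merge 3/20 + 17/100 → 8/25
merge 9/50 + 11/50 → 2/5
merge 7/25 + 8/25 → 3/5
merge 2/5 + 3/5 → 1
L = 7/50 + 11/50 + 7/25 + 8/25 + 2/5 + 3/5 + 1 = 74/25 = 2.96 bits/symbol.

2.96 bits/symbol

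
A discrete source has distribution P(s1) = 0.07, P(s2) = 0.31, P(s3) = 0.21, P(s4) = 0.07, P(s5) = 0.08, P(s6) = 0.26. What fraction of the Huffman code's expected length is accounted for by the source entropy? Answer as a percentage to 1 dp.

Entropy H = −Σ p log₂ p ≈ 2.3305 bits.
Huffman merges: 7/100+7/100→7/50; 2/25+7/50→11/50; 21/100+11/50→43/100; 13/50+31/100→57/100; 43/100+57/100→1. L = 59/25 ≈ 2.3600.
Efficiency = H/L = 2.3305/2.3600 = 98.8%.

98.8%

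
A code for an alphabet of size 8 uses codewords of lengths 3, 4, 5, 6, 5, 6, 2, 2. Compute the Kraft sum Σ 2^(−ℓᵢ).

0.78125

With common denominator 2^6 = 64: Σ 2^(−ℓᵢ) = 8/64 + 4/64 + 2/64 + 1/64 + 2/64 + 1/64 + 16/64 + 16/64 = 50/64 = 0.78125.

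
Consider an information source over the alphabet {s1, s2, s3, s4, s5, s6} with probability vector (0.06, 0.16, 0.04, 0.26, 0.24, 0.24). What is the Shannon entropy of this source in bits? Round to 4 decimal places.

H = −Σ pᵢ log₂ pᵢ.
−0.06·log₂(0.06) = 0.2435
−0.16·log₂(0.16) = 0.4230
−0.04·log₂(0.04) = 0.1858
−0.26·log₂(0.26) = 0.5053
−0.24·log₂(0.24) = 0.4941
−0.24·log₂(0.24) = 0.4941
Sum ≈ 2.3459 → 2.3459 bits.

2.3459 bits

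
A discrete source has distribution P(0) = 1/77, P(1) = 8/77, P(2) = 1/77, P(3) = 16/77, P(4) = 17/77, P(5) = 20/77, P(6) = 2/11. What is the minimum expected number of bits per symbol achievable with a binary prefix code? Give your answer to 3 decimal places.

2.468 bits/symbol

Repeatedly combine the two least-probable nodes; the expected code length is the sum of the merged weights.
merge 1/77 + 1/77 → 2/77
merge 2/77 + 8/77 → 10/77
merge 10/77 + 2/11 → 24/77
merge 16/77 + 17/77 → 3/7
merge 20/77 + 24/77 → 4/7
merge 3/7 + 4/7 → 1
L = 2/77 + 10/77 + 24/77 + 3/7 + 4/7 + 1 = 190/77 ≈ 2.468 bits/symbol.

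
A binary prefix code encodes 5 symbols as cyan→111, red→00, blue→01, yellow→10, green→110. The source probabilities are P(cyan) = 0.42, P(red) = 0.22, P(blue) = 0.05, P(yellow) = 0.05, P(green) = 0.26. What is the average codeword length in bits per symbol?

L̄ = Σ pᵢ·ℓᵢ = 0.42·3 + 0.22·2 + 0.05·2 + 0.05·2 + 0.26·3 = 2.68 bits/symbol.

2.68 bits/symbol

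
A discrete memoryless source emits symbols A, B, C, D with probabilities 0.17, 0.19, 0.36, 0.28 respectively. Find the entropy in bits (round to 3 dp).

H = −Σ pᵢ log₂ pᵢ.
−0.17·log₂(0.17) = 0.4346
−0.19·log₂(0.19) = 0.4552
−0.36·log₂(0.36) = 0.5306
−0.28·log₂(0.28) = 0.5142
Sum ≈ 1.9346 → 1.935 bits.

1.935 bits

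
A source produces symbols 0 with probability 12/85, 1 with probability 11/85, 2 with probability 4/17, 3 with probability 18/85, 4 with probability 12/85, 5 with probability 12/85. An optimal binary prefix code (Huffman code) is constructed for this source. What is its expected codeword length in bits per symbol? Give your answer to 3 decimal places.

Repeatedly combine the two least-probable nodes; the expected code length is the sum of the merged weights.
merge 11/85 + 12/85 → 23/85
merge 12/85 + 12/85 → 24/85
merge 18/85 + 4/17 → 38/85
merge 23/85 + 24/85 → 47/85
merge 38/85 + 47/85 → 1
L = 23/85 + 24/85 + 38/85 + 47/85 + 1 = 217/85 ≈ 2.553 bits/symbol.

2.553 bits/symbol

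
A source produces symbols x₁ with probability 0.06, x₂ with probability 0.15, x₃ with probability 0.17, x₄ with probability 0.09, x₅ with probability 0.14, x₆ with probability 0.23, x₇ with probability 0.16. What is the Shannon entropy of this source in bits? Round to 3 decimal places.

H = −Σ pᵢ log₂ pᵢ.
−0.06·log₂(0.06) = 0.2435
−0.15·log₂(0.15) = 0.4105
−0.17·log₂(0.17) = 0.4346
−0.09·log₂(0.09) = 0.3127
−0.14·log₂(0.14) = 0.3971
−0.23·log₂(0.23) = 0.4877
−0.16·log₂(0.16) = 0.4230
Sum ≈ 2.7091 → 2.709 bits.

2.709 bits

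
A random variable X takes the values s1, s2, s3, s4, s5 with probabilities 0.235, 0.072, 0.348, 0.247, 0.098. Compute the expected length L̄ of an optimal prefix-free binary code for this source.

2.17 bits/symbol

Repeatedly combine the two least-probable nodes; the expected code length is the sum of the merged weights.
merge 9/125 + 49/500 → 17/100
merge 17/100 + 47/200 → 81/200
merge 247/1000 + 87/250 → 119/200
merge 81/200 + 119/200 → 1
L = 17/100 + 81/200 + 119/200 + 1 = 217/100 = 2.17 bits/symbol.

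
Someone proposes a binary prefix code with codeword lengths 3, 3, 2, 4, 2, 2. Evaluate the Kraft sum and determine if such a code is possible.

1.0625; no

With common denominator 2^4 = 16: Σ 2^(−ℓᵢ) = 2/16 + 2/16 + 4/16 + 1/16 + 4/16 + 4/16 = 17/16 = 1.0625.
Kraft's inequality requires Σ ≤ 1; here Σ = 1.0625 > 1, so no such prefix code exists.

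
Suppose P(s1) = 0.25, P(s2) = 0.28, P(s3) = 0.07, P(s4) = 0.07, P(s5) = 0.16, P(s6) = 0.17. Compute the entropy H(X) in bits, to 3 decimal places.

H = −Σ pᵢ log₂ pᵢ.
−0.25·log₂(0.25) = 0.5000
−0.28·log₂(0.28) = 0.5142
−0.07·log₂(0.07) = 0.2686
−0.07·log₂(0.07) = 0.2686
−0.16·log₂(0.16) = 0.4230
−0.17·log₂(0.17) = 0.4346
Sum ≈ 2.4089 → 2.409 bits.

2.409 bits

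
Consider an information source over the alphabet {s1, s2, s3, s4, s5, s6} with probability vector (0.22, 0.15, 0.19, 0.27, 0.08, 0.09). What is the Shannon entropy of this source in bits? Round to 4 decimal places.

2.4605 bits

H = −Σ pᵢ log₂ pᵢ.
−0.22·log₂(0.22) = 0.4806
−0.15·log₂(0.15) = 0.4105
−0.19·log₂(0.19) = 0.4552
−0.27·log₂(0.27) = 0.5100
−0.08·log₂(0.08) = 0.2915
−0.09·log₂(0.09) = 0.3127
Sum ≈ 2.4605 → 2.4605 bits.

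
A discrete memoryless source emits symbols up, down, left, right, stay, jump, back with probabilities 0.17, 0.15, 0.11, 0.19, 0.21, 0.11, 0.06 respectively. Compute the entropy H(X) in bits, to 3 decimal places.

H = −Σ pᵢ log₂ pᵢ.
−0.17·log₂(0.17) = 0.4346
−0.15·log₂(0.15) = 0.4105
−0.11·log₂(0.11) = 0.3503
−0.19·log₂(0.19) = 0.4552
−0.21·log₂(0.21) = 0.4728
−0.11·log₂(0.11) = 0.3503
−0.06·log₂(0.06) = 0.2435
Sum ≈ 2.7173 → 2.717 bits.

2.717 bits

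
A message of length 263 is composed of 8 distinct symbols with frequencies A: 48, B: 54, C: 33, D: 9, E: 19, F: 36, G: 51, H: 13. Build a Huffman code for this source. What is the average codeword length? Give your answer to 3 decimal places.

Probabilities are the counts divided by 263.
Repeatedly combine the two least-probable nodes; the expected code length is the sum of the merged weights.
merge 9/263 + 13/263 → 22/263
merge 19/263 + 22/263 → 41/263
merge 33/263 + 36/263 → 69/263
merge 41/263 + 48/263 → 89/263
merge 51/263 + 54/263 → 105/263
merge 69/263 + 89/263 → 158/263
merge 105/263 + 158/263 → 1
L = 22/263 + 41/263 + 69/263 + 89/263 + 105/263 + 158/263 + 1 = 747/263 ≈ 2.840 bits/symbol.

2.840 bits/symbol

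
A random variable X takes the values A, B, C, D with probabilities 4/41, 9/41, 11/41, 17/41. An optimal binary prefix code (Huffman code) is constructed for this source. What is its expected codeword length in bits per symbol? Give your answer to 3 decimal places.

1.902 bits/symbol

Repeatedly combine the two least-probable nodes; the expected code length is the sum of the merged weights.
merge 4/41 + 9/41 → 13/41
merge 11/41 + 13/41 → 24/41
merge 17/41 + 24/41 → 1
L = 13/41 + 24/41 + 1 = 78/41 ≈ 1.902 bits/symbol.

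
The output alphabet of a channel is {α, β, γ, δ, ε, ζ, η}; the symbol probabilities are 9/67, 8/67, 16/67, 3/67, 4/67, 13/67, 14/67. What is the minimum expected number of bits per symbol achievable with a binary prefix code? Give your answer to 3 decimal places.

2.657 bits/symbol

Repeatedly combine the two least-probable nodes; the expected code length is the sum of the merged weights.
merge 3/67 + 4/67 → 7/67
merge 7/67 + 8/67 → 15/67
merge 9/67 + 13/67 → 22/67
merge 14/67 + 15/67 → 29/67
merge 16/67 + 22/67 → 38/67
merge 29/67 + 38/67 → 1
L = 7/67 + 15/67 + 22/67 + 29/67 + 38/67 + 1 = 178/67 ≈ 2.657 bits/symbol.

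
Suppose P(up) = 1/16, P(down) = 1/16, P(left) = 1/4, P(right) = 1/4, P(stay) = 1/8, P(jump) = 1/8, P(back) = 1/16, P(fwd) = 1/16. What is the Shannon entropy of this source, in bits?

2.75 bits

Each probability is a power of 1/2, so log₂(1/p) is an integer.
H = Σ p·log₂(1/p) = 1/16·4 + 1/16·4 + 1/4·2 + 1/4·2 + 1/8·3 + 1/8·3 + 1/16·4 + 1/16·4 = 2.75 bits.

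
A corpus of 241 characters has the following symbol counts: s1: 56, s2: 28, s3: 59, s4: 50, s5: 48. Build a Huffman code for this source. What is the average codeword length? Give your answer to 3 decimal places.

Probabilities are the counts divided by 241.
Repeatedly combine the two least-probable nodes; the expected code length is the sum of the merged weights.
merge 28/241 + 48/241 → 76/241
merge 50/241 + 56/241 → 106/241
merge 59/241 + 76/241 → 135/241
merge 106/241 + 135/241 → 1
L = 76/241 + 106/241 + 135/241 + 1 = 558/241 ≈ 2.315 bits/symbol.

2.315 bits/symbol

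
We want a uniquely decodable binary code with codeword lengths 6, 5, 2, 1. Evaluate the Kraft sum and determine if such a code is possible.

With common denominator 2^6 = 64: Σ 2^(−ℓᵢ) = 1/64 + 2/64 + 16/64 + 32/64 = 51/64 = 0.796875.
Kraft's inequality requires Σ ≤ 1; here Σ = 0.796875 ≤ 1, so such a prefix code exists.

0.796875; yes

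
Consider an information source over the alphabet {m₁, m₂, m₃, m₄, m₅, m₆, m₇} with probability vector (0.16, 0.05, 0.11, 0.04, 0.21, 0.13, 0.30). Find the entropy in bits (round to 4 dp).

H = −Σ pᵢ log₂ pᵢ.
−0.16·log₂(0.16) = 0.4230
−0.05·log₂(0.05) = 0.2161
−0.11·log₂(0.11) = 0.3503
−0.04·log₂(0.04) = 0.1858
−0.21·log₂(0.21) = 0.4728
−0.13·log₂(0.13) = 0.3826
−0.30·log₂(0.30) = 0.5211
Sum ≈ 2.5517 → 2.5517 bits.

2.5517 bits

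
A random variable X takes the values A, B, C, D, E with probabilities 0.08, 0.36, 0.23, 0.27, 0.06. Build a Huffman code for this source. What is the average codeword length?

2.14 bits/symbol

Repeatedly combine the two least-probable nodes; the expected code length is the sum of the merged weights.
merge 3/50 + 2/25 → 7/50
merge 7/50 + 23/100 → 37/100
merge 27/100 + 9/25 → 63/100
merge 37/100 + 63/100 → 1
L = 7/50 + 37/100 + 63/100 + 1 = 107/50 = 2.14 bits/symbol.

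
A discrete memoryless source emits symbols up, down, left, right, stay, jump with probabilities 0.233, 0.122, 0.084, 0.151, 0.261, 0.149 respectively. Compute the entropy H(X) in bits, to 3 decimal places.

H = −Σ pᵢ log₂ pᵢ.
−0.233·log₂(0.233) = 0.4897
−0.122·log₂(0.122) = 0.3703
−0.084·log₂(0.084) = 0.3002
−0.151·log₂(0.151) = 0.4118
−0.261·log₂(0.261) = 0.5058
−0.149·log₂(0.149) = 0.4092
Sum ≈ 2.4870 → 2.487 bits.

2.487 bits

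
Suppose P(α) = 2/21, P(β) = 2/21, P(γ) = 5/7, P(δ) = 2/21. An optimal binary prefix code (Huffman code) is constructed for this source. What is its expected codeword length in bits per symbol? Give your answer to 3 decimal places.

Repeatedly combine the two least-probable nodes; the expected code length is the sum of the merged weights.
merge 2/21 + 2/21 → 4/21
merge 2/21 + 4/21 → 2/7
merge 2/7 + 5/7 → 1
L = 4/21 + 2/7 + 1 = 31/21 ≈ 1.476 bits/symbol.

1.476 bits/symbol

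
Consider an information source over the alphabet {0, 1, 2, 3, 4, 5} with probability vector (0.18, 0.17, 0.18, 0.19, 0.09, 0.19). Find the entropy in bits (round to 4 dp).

2.5483 bits

H = −Σ pᵢ log₂ pᵢ.
−0.18·log₂(0.18) = 0.4453
−0.17·log₂(0.17) = 0.4346
−0.18·log₂(0.18) = 0.4453
−0.19·log₂(0.19) = 0.4552
−0.09·log₂(0.09) = 0.3127
−0.19·log₂(0.19) = 0.4552
Sum ≈ 2.5483 → 2.5483 bits.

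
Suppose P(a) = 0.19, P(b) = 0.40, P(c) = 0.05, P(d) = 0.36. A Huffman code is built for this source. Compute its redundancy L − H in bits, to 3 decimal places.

0.109 bits

Entropy H = −Σ p log₂ p ≈ 1.7307 bits.
Huffman merges: 1/20+19/100→6/25; 6/25+9/25→3/5; 2/5+3/5→1. L = 46/25 ≈ 1.8400.
L − H = 1.8400 − 1.7307 = 0.109 bits.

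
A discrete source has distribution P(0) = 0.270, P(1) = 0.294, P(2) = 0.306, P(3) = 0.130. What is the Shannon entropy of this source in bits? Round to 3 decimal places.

1.935 bits

H = −Σ pᵢ log₂ pᵢ.
−0.270·log₂(0.270) = 0.5100
−0.294·log₂(0.294) = 0.5192
−0.306·log₂(0.306) = 0.5228
−0.130·log₂(0.130) = 0.3826
Sum ≈ 1.9347 → 1.935 bits.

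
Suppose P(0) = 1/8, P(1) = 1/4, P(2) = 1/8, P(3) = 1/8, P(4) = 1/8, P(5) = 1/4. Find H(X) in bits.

2.5 bits

Each probability is a power of 1/2, so log₂(1/p) is an integer.
H = Σ p·log₂(1/p) = 1/8·3 + 1/4·2 + 1/8·3 + 1/8·3 + 1/8·3 + 1/4·2 = 2.5 bits.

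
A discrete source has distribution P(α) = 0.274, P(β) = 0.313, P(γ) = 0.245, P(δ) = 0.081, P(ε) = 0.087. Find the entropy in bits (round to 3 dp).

H = −Σ pᵢ log₂ pᵢ.
−0.274·log₂(0.274) = 0.5118
−0.313·log₂(0.313) = 0.5245
−0.245·log₂(0.245) = 0.4971
−0.081·log₂(0.081) = 0.2937
−0.087·log₂(0.087) = 0.3065
Sum ≈ 2.1336 → 2.134 bits.

2.134 bits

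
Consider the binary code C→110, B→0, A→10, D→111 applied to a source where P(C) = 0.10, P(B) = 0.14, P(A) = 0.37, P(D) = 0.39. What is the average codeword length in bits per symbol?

2.35 bits/symbol

L̄ = Σ pᵢ·ℓᵢ = 0.10·3 + 0.14·1 + 0.37·2 + 0.39·3 = 2.35 bits/symbol.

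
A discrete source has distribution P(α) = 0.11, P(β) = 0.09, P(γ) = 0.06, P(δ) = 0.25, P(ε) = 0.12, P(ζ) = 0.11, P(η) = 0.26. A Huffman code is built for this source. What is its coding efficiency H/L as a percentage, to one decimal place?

Entropy H = −Σ p log₂ p ≈ 2.6291 bits.
Huffman merges: 3/50+9/100→3/20; 11/100+11/100→11/50; 3/25+3/20→27/100; 11/50+1/4→47/100; 13/50+27/100→53/100; 47/100+53/100→1. L = 66/25 ≈ 2.6400.
Efficiency = H/L = 2.6291/2.6400 = 99.6%.

99.6%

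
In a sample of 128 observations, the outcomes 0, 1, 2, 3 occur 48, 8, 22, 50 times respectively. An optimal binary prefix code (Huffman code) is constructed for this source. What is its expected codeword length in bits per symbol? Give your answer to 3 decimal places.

Probabilities are the counts divided by 128.
Repeatedly combine the two least-probable nodes; the expected code length is the sum of the merged weights.
merge 1/16 + 11/64 → 15/64
merge 15/64 + 3/8 → 39/64
merge 25/64 + 39/64 → 1
L = 15/64 + 39/64 + 1 = 59/32 ≈ 1.844 bits/symbol.

1.844 bits/symbol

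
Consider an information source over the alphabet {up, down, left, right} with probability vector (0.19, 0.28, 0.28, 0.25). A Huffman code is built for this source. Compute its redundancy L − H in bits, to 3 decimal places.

0.016 bits

Entropy H = −Σ p log₂ p ≈ 1.9837 bits.
Huffman merges: 19/100+1/4→11/25; 7/25+7/25→14/25; 11/25+14/25→1. L = 2 ≈ 2.0000.
L − H = 2.0000 − 1.9837 = 0.016 bits.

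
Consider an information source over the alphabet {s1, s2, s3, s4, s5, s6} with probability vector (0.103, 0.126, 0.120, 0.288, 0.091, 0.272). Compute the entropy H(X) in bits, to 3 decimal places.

H = −Σ pᵢ log₂ pᵢ.
−0.103·log₂(0.103) = 0.3378
−0.126·log₂(0.126) = 0.3766
−0.120·log₂(0.120) = 0.3671
−0.288·log₂(0.288) = 0.5172
−0.091·log₂(0.091) = 0.3147
−0.272·log₂(0.272) = 0.5109
Sum ≈ 2.4242 → 2.424 bits.

2.424 bits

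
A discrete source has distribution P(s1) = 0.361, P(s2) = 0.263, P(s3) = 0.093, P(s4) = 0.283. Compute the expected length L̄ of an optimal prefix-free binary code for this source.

1.995 bits/symbol

Repeatedly combine the two least-probable nodes; the expected code length is the sum of the merged weights.
merge 93/1000 + 263/1000 → 89/250
merge 283/1000 + 89/250 → 639/1000
merge 361/1000 + 639/1000 → 1
L = 89/250 + 639/1000 + 1 = 399/200 = 1.995 bits/symbol.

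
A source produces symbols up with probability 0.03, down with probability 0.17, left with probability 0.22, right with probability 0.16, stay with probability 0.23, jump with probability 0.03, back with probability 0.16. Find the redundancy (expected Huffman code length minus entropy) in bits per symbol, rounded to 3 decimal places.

Entropy H = −Σ p log₂ p ≈ 2.5524 bits.
Huffman merges: 3/100+3/100→3/50; 3/50+4/25→11/50; 4/25+17/100→33/100; 11/50+11/50→11/25; 23/100+33/100→14/25; 11/25+14/25→1. L = 261/100 ≈ 2.6100.
L − H = 2.6100 − 2.5524 = 0.058 bits.

0.058 bits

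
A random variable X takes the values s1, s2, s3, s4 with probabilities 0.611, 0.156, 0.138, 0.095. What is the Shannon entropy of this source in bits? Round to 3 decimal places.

H = −Σ pᵢ log₂ pᵢ.
−0.611·log₂(0.611) = 0.4343
−0.156·log₂(0.156) = 0.4181
−0.138·log₂(0.138) = 0.3943
−0.095·log₂(0.095) = 0.3226
Sum ≈ 1.5693 → 1.569 bits.

1.569 bits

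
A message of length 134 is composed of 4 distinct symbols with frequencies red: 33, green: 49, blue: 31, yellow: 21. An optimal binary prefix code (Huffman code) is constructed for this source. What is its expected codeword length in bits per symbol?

2 bits/symbol

Probabilities are the counts divided by 134.
Repeatedly combine the two least-probable nodes; the expected code length is the sum of the merged weights.
merge 21/134 + 31/134 → 26/67
merge 33/134 + 49/134 → 41/67
merge 26/67 + 41/67 → 1
L = 26/67 + 41/67 + 1 = 2 bits/symbol.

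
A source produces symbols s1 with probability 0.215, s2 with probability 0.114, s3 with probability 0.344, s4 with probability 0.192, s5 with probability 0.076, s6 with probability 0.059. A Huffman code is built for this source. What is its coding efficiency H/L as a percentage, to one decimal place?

Entropy H = −Σ p log₂ p ≈ 2.3441 bits.
Huffman merges: 59/1000+19/250→27/200; 57/500+27/200→249/1000; 24/125+43/200→407/1000; 249/1000+43/125→593/1000; 407/1000+593/1000→1. L = 298/125 ≈ 2.3840.
Efficiency = H/L = 2.3441/2.3840 = 98.3%.

98.3%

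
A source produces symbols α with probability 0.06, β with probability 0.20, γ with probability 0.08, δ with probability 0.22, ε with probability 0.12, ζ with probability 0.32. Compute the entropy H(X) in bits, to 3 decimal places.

2.373 bits

H = −Σ pᵢ log₂ pᵢ.
−0.06·log₂(0.06) = 0.2435
−0.20·log₂(0.20) = 0.4644
−0.08·log₂(0.08) = 0.2915
−0.22·log₂(0.22) = 0.4806
−0.12·log₂(0.12) = 0.3671
−0.32·log₂(0.32) = 0.5260
Sum ≈ 2.3731 → 2.373 bits.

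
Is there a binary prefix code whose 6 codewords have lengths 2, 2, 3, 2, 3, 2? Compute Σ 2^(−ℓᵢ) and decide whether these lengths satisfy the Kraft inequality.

1.25; no

With common denominator 2^3 = 8: Σ 2^(−ℓᵢ) = 2/8 + 2/8 + 1/8 + 2/8 + 1/8 + 2/8 = 10/8 = 1.25.
Kraft's inequality requires Σ ≤ 1; here Σ = 1.25 > 1, so no such prefix code exists.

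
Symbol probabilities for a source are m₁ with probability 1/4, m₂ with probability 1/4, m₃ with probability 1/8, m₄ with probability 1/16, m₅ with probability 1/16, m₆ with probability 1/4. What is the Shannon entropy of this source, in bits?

Each probability is a power of 1/2, so log₂(1/p) is an integer.
H = Σ p·log₂(1/p) = 1/4·2 + 1/4·2 + 1/8·3 + 1/16·4 + 1/16·4 + 1/4·2 = 2.375 bits.

2.375 bits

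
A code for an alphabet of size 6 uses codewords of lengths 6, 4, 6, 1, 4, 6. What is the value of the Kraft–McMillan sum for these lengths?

With common denominator 2^6 = 64: Σ 2^(−ℓᵢ) = 1/64 + 4/64 + 1/64 + 32/64 + 4/64 + 1/64 = 43/64 = 0.671875.

0.671875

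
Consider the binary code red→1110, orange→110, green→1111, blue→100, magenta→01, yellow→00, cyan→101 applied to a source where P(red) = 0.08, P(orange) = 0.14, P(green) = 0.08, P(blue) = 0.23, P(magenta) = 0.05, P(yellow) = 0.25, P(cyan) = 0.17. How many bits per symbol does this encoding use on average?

2.86 bits/symbol

L̄ = Σ pᵢ·ℓᵢ = 0.08·4 + 0.14·3 + 0.08·4 + 0.23·3 + 0.05·2 + 0.25·2 + 0.17·3 = 2.86 bits/symbol.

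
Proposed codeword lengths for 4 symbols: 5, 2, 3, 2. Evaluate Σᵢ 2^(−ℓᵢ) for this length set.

0.65625

With common denominator 2^5 = 32: Σ 2^(−ℓᵢ) = 1/32 + 8/32 + 4/32 + 8/32 = 21/32 = 0.65625.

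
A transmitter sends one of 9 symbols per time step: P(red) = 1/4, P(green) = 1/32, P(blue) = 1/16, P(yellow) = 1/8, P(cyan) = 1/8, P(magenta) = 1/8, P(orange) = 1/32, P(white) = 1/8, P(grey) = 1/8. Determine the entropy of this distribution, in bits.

2.9375 bits

Each probability is a power of 1/2, so log₂(1/p) is an integer.
H = Σ p·log₂(1/p) = 1/4·2 + 1/32·5 + 1/16·4 + 1/8·3 + 1/8·3 + 1/8·3 + 1/32·5 + 1/8·3 + 1/8·3 = 2.9375 bits.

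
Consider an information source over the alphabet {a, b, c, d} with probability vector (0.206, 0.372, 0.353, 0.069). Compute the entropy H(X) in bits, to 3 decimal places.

H = −Σ pᵢ log₂ pᵢ.
−0.206·log₂(0.206) = 0.4695
−0.372·log₂(0.372) = 0.5307
−0.353·log₂(0.353) = 0.5303
−0.069·log₂(0.069) = 0.2662
Sum ≈ 1.7967 → 1.797 bits.

1.797 bits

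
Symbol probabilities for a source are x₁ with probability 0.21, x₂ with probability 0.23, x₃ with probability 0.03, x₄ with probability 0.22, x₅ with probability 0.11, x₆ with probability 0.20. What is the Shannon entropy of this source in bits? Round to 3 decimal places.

H = −Σ pᵢ log₂ pᵢ.
−0.21·log₂(0.21) = 0.4728
−0.23·log₂(0.23) = 0.4877
−0.03·log₂(0.03) = 0.1518
−0.22·log₂(0.22) = 0.4806
−0.11·log₂(0.11) = 0.3503
−0.20·log₂(0.20) = 0.4644
Sum ≈ 2.4075 → 2.408 bits.

2.408 bits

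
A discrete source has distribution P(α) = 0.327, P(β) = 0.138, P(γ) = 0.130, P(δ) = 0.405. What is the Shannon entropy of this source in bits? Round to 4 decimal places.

H = −Σ pᵢ log₂ pᵢ.
−0.327·log₂(0.327) = 0.5273
−0.138·log₂(0.138) = 0.3943
−0.130·log₂(0.130) = 0.3826
−0.405·log₂(0.405) = 0.5281
Sum ≈ 1.8324 → 1.8324 bits.

1.8324 bits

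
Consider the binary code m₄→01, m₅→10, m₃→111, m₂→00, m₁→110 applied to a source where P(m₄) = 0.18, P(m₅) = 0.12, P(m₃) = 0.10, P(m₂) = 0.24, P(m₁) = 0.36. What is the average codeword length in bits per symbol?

2.46 bits/symbol

L̄ = Σ pᵢ·ℓᵢ = 0.18·2 + 0.12·2 + 0.10·3 + 0.24·2 + 0.36·3 = 2.46 bits/symbol.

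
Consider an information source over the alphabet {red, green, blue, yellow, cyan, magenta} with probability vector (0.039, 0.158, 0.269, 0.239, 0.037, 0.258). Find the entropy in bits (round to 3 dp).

2.286 bits

H = −Σ pᵢ log₂ pᵢ.
−0.039·log₂(0.039) = 0.1825
−0.158·log₂(0.158) = 0.4206
−0.269·log₂(0.269) = 0.5096
−0.239·log₂(0.239) = 0.4935
−0.037·log₂(0.037) = 0.1760
−0.258·log₂(0.258) = 0.5043
Sum ≈ 2.2865 → 2.286 bits.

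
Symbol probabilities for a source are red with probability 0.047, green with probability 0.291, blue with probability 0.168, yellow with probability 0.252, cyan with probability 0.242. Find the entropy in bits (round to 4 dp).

H = −Σ pᵢ log₂ pᵢ.
−0.047·log₂(0.047) = 0.2073
−0.291·log₂(0.291) = 0.5182
−0.168·log₂(0.168) = 0.4323
−0.252·log₂(0.252) = 0.5011
−0.242·log₂(0.242) = 0.4954
Sum ≈ 2.1544 → 2.1544 bits.

2.1544 bits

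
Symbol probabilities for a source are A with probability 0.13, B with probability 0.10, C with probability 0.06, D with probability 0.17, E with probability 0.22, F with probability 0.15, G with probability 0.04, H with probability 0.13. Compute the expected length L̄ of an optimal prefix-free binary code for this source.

Repeatedly combine the two least-probable nodes; the expected code length is the sum of the merged weights.
merge 1/25 + 3/50 → 1/10
merge 1/10 + 1/10 → 1/5
merge 13/100 + 13/100 → 13/50
merge 3/20 + 17/100 → 8/25
merge 1/5 + 11/50 → 21/50
merge 13/50 + 8/25 → 29/50
merge 21/50 + 29/50 → 1
L = 1/10 + 1/5 + 13/50 + 8/25 + 21/50 + 29/50 + 1 = 72/25 = 2.88 bits/symbol.

2.88 bits/symbol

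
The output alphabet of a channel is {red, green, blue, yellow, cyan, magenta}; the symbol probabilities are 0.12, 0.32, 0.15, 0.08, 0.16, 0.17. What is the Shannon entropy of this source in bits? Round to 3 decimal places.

2.453 bits

H = −Σ pᵢ log₂ pᵢ.
−0.12·log₂(0.12) = 0.3671
−0.32·log₂(0.32) = 0.5260
−0.15·log₂(0.15) = 0.4105
−0.08·log₂(0.08) = 0.2915
−0.16·log₂(0.16) = 0.4230
−0.17·log₂(0.17) = 0.4346
Sum ≈ 2.4528 → 2.453 bits.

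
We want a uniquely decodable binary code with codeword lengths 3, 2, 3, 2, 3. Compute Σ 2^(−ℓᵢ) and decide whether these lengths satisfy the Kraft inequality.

0.875; yes

With common denominator 2^3 = 8: Σ 2^(−ℓᵢ) = 1/8 + 2/8 + 1/8 + 2/8 + 1/8 = 7/8 = 0.875.
Kraft's inequality requires Σ ≤ 1; here Σ = 0.875 ≤ 1, so such a prefix code exists.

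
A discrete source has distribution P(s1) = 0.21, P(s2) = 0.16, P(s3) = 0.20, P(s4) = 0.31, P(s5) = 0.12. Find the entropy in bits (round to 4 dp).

2.2511 bits

H = −Σ pᵢ log₂ pᵢ.
−0.21·log₂(0.21) = 0.4728
−0.16·log₂(0.16) = 0.4230
−0.20·log₂(0.20) = 0.4644
−0.31·log₂(0.31) = 0.5238
−0.12·log₂(0.12) = 0.3671
Sum ≈ 2.2511 → 2.2511 bits.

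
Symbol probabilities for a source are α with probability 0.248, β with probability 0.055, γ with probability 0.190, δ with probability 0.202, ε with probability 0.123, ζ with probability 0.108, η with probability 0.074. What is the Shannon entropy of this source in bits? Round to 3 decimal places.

2.647 bits

H = −Σ pᵢ log₂ pᵢ.
−0.248·log₂(0.248) = 0.4989
−0.055·log₂(0.055) = 0.2301
−0.190·log₂(0.190) = 0.4552
−0.202·log₂(0.202) = 0.4661
−0.123·log₂(0.123) = 0.3719
−0.108·log₂(0.108) = 0.3468
−0.074·log₂(0.074) = 0.2780
Sum ≈ 2.6470 → 2.647 bits.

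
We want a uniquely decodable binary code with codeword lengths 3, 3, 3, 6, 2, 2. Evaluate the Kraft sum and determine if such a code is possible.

With common denominator 2^6 = 64: Σ 2^(−ℓᵢ) = 8/64 + 8/64 + 8/64 + 1/64 + 16/64 + 16/64 = 57/64 = 0.890625.
Kraft's inequality requires Σ ≤ 1; here Σ = 0.890625 ≤ 1, so such a prefix code exists.

0.890625; yes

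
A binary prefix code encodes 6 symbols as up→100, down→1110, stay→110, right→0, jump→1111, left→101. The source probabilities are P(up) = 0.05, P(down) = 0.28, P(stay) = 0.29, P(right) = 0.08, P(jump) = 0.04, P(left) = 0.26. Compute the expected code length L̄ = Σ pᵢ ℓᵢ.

L̄ = Σ pᵢ·ℓᵢ = 0.05·3 + 0.28·4 + 0.29·3 + 0.08·1 + 0.04·4 + 0.26·3 = 3.16 bits/symbol.

3.16 bits/symbol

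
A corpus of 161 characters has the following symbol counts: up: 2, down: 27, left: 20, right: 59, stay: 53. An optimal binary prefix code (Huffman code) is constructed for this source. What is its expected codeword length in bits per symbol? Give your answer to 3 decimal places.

2.075 bits/symbol

Probabilities are the counts divided by 161.
Repeatedly combine the two least-probable nodes; the expected code length is the sum of the merged weights.
merge 2/161 + 20/161 → 22/161
merge 22/161 + 27/161 → 7/23
merge 7/23 + 53/161 → 102/161
merge 59/161 + 102/161 → 1
L = 22/161 + 7/23 + 102/161 + 1 = 334/161 ≈ 2.075 bits/symbol.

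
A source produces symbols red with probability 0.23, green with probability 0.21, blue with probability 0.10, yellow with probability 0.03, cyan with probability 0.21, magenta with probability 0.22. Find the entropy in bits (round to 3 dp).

H = −Σ pᵢ log₂ pᵢ.
−0.23·log₂(0.23) = 0.4877
−0.21·log₂(0.21) = 0.4728
−0.10·log₂(0.10) = 0.3322
−0.03·log₂(0.03) = 0.1518
−0.21·log₂(0.21) = 0.4728
−0.22·log₂(0.22) = 0.4806
Sum ≈ 2.3978 → 2.398 bits.

2.398 bits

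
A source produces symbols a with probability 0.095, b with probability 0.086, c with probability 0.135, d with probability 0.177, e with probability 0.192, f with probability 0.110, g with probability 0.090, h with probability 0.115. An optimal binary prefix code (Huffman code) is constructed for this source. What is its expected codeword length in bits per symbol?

2.984 bits/symbol

Repeatedly combine the two least-probable nodes; the expected code length is the sum of the merged weights.
merge 43/500 + 9/100 → 22/125
merge 19/200 + 11/100 → 41/200
merge 23/200 + 27/200 → 1/4
merge 22/125 + 177/1000 → 353/1000
merge 24/125 + 41/200 → 397/1000
merge 1/4 + 353/1000 → 603/1000
merge 397/1000 + 603/1000 → 1
L = 22/125 + 41/200 + 1/4 + 353/1000 + 397/1000 + 603/1000 + 1 = 373/125 = 2.984 bits/symbol.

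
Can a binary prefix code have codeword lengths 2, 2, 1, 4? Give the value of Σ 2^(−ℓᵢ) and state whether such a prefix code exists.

With common denominator 2^4 = 16: Σ 2^(−ℓᵢ) = 4/16 + 4/16 + 8/16 + 1/16 = 17/16 = 1.0625.
Kraft's inequality requires Σ ≤ 1; here Σ = 1.0625 > 1, so no such prefix code exists.

1.0625; no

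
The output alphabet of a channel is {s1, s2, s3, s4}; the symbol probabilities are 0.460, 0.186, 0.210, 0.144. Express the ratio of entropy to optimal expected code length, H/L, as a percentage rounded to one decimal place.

Entropy H = −Σ p log₂ p ≈ 1.8421 bits.
Huffman merges: 18/125+93/500→33/100; 21/100+33/100→27/50; 23/50+27/50→1. L = 187/100 ≈ 1.8700.
Efficiency = H/L = 1.8421/1.8700 = 98.5%.

98.5%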